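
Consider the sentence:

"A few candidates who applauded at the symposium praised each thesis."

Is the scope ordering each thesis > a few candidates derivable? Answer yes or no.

Yes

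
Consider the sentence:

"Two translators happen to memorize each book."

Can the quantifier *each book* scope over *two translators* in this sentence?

Yes

Infinitival complements of raising predicates do not block QR; *each book* and *two translators* are effectively clausemates.
QR within a single clause is free, so the lower quantifier may take scope over the higher one.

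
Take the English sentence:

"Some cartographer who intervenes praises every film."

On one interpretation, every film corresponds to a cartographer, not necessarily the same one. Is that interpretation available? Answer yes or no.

The paraphrase describes the scope ordering *every film* > *some cartographer*.
*every film* is a matrix argument; only *some cartographer* is modified by the relative clause *who intervenes*, so the RC island is irrelevant to the target quantifier.
Since no island is crossed, the inverse ordering is licensed alongside surface scope.

Yes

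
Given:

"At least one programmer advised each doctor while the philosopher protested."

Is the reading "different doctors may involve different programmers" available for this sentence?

This is the *each doctor* > *at least one programmer* reading.
Although there is an adjunct clause, *each doctor* is in the main clause, not inside the adjunct.
Nothing blocks QR of the lower DP to a position above the higher one, so inverse scope is available.
The sentence is scopally ambiguous between *at least one programmer* > *each doctor* and *each doctor* > *at least one programmer*.

Yes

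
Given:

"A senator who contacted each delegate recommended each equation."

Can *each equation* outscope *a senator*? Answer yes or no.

Although the sentence contains a relative clause (*who contacted each delegate*), *each equation* is outside it, in the matrix VP.
With no island boundary between them, the object can take inverse scope over the subject via ordinary QR within the clause.

Yes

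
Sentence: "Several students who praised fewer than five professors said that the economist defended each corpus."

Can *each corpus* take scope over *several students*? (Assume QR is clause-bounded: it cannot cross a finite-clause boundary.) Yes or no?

*each corpus* sits inside the finite complement clause *that the economist defended each corpus*.
QR is clause-bounded, so the finite complement is a scope island for the embedded quantifier.
The inverse ordering *each corpus* > *several students* is therefore underivable.

No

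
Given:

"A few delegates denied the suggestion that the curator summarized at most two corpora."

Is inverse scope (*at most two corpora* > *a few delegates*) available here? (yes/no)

No

Structurally, *at most two corpora* is inside the complex NP *the suggestion that the curator summarized at most two corpora*.
The complex NP is opaque for QR — the quantifier is frozen inside the noun's complement.
*at most two corpora* is confined to the island and cannot take scope over *a few delegates*.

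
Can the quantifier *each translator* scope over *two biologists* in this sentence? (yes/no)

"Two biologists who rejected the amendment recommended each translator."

Although the sentence contains a relative clause (*who rejected the amendment*), *each translator* is outside it, in the matrix VP.
No island intervenes, so both surface and inverse scope are derivable.
So *each translator* > *two biologists* is among the available readings.

Yes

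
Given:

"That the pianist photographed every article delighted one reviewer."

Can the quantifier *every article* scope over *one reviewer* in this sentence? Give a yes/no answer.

No

*every article* sits inside the sentential subject *that the pianist photographed every article*.
The Sentential Subject Constraint rules out raising the quantifier out of the that-clause subject.
*every article* > *one reviewer* would require crossing that boundary, which is illicit.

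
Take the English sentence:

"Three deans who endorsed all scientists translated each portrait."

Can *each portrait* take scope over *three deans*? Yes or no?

Yes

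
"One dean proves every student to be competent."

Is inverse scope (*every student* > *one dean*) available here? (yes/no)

Yes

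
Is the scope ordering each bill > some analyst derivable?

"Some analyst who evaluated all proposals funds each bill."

The RC *who evaluated all proposals* is an island, but *each bill* is not inside it — it is the matrix object, a clausemate of *some analyst*.
Ordinary QR to a clause-peripheral position gives the wide-scope LF for the lower DP.

Yes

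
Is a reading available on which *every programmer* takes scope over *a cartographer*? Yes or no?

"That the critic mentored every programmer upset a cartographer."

The DP *every programmer* is contained in the sentential subject *that the critic mentored every programmer*.
Subjects — clausal subjects included — are islands for extraction, and QR is no exception.
*every programmer* > *a cartographer* would require crossing that boundary, which is illicit.

No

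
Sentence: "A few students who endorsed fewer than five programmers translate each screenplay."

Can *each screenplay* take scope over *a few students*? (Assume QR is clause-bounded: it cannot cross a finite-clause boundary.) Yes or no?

The relative clause *who endorsed fewer than five programmers* modifies *a few students*, but *each screenplay* is not inside that relative clause — it is an argument of the matrix verb.
Clause-internal QR can adjoin the lower DP above the subject, yielding the inverse reading.

Yes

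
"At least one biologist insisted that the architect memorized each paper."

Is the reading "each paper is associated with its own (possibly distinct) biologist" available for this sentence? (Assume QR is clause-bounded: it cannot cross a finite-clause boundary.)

The described interpretation is the *each paper* > *at least one biologist* scoping.
*each paper* sits inside the finite complement clause *that the architect memorized each paper*.
Given the clause-boundedness assumption, QR cannot cross the finite CP into the matrix.
So *each paper* cannot raise high enough to outscope *at least one biologist*; only the surface ordering *at least one biologist* > *each paper* is available.

No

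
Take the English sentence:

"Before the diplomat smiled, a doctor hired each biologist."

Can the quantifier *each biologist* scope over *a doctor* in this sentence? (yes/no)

*each biologist* is a matrix argument; the adjunct is an island but the target quantifier is outside it.
Ordinary QR to a clause-peripheral position gives the wide-scope LF for the lower DP.
Both orderings are possible: *a doctor* > *each biologist* and *each biologist* > *a doctor*.

Yes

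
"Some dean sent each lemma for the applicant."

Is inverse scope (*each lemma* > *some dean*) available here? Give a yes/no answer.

*each lemma* and *some dean* are in the same minimal clause.
QR within a single clause is free, so the lower quantifier may take scope over the higher one.
Both orderings are possible: *some dean* > *each lemma* and *each lemma* > *some dean*.

Yes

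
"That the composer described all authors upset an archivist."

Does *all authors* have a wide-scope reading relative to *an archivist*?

No

*all authors* occurs within the sentential subject *that the composer described all authors*.
Sentential subjects are islands: a quantifier inside the subject clause cannot raise over the matrix predicate.
*all authors* is confined to the island and cannot take scope over *an archivist*.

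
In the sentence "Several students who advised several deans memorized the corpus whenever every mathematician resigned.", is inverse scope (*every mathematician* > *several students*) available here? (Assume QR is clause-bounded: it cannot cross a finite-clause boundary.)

No

Structurally, *every mathematician* is inside the adjunct clause *whenever every mathematician resigned*.
Adjuncts are opaque for quantifier raising; a quantifier in an adjunct stays inside it.
So the wide-scope reading for *every mathematician* is blocked.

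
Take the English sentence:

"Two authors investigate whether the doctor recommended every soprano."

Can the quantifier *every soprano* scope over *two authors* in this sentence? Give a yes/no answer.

No

*every soprano* sits inside the embedded question *whether the doctor recommended every soprano*.
An indirect question is a wh-island; the filled [Spec,CP] blocks QR across the CP edge.
*every soprano* is confined to the island and cannot take scope over *two authors*.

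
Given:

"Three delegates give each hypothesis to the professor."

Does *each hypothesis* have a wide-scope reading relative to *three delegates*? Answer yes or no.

Yes

*three delegates* and *each hypothesis* are co-arguments of the matrix verb, with nothing but a clause-internal boundary between them.
Clause-internal QR can adjoin the lower DP above the subject, yielding the inverse reading.
So *each hypothesis* > *three delegates* is among the available readings.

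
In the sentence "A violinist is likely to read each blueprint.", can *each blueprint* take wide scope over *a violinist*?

The matrix predicate is a raising verb, whose infinitival complement is not a scope island — *each blueprint* can QR into the matrix clause.
Ordinary QR to a clause-peripheral position gives the wide-scope LF for the lower DP.

Yes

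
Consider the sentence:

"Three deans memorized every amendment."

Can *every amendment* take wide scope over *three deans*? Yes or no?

*every amendment* is the matrix object and *three deans* the matrix subject; the two are clausemates.
QR within a single clause is free, so the lower quantifier may take scope over the higher one.
The sentence is scopally ambiguous between *three deans* > *every amendment* and *every amendment* > *three deans*.

Yes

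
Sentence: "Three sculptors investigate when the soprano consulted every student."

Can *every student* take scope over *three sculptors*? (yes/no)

No

*every student* is embedded in the embedded question *when the soprano consulted every student*.
Embedded questions are wh-islands: a quantifier inside an indirect question cannot QR into the matrix clause.
There is no licit LF on which *every student* c-commands *three sculptors*.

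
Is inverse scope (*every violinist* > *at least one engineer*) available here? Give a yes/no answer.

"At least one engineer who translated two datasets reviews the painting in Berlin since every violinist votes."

Structurally, *every violinist* is inside the adjunct clause *since every violinist votes*.
Adjunct clauses are scope islands: a quantifier inside an adjunct cannot raise into the matrix clause.
*every violinist* > *at least one engineer* would require crossing that boundary, which is illicit.

No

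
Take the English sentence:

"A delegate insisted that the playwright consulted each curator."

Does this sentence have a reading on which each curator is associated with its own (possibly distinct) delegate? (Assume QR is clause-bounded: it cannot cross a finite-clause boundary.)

This is the *each curator* > *a delegate* reading.
*each curator* occurs within the finite complement clause *that the playwright consulted each curator*.
Finite CP is the ceiling for QR here, by assumption.
Hence only narrow scope for *each curator* (under *a delegate*) survives.

No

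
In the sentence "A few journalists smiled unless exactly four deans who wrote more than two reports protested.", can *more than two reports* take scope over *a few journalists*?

No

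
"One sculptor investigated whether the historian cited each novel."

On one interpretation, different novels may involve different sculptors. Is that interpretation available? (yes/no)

No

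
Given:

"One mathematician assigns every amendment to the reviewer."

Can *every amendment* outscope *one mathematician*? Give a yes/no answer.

Yes

*every amendment* is the matrix object and *one mathematician* the matrix subject; the two are clausemates.
QR within a single clause is free, so the lower quantifier may take scope over the higher one.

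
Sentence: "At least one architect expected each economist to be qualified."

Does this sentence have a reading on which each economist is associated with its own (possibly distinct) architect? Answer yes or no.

The described interpretation is the *each economist* > *at least one architect* scoping.
*each economist* is an ECM subject; ECM complements are not islands, and the embedded quantifier may take matrix scope.
With no island boundary between them, the object can take inverse scope over the subject via ordinary QR within the clause.
The sentence is scopally ambiguous between *at least one architect* > *each economist* and *each economist* > *at least one architect*.

Yes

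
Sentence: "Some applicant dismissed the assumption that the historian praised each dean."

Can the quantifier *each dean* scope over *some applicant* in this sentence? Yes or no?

*each dean* is embedded in the complex NP *the assumption that the historian praised each dean*.
The Complex NP Constraint bars QR out of the complement clause of a noun.
*each dean* > *some applicant* would require crossing that boundary, which is illicit.
(Only the surface reading survives: one fixed applicant with respect to all the relevant deans.)

No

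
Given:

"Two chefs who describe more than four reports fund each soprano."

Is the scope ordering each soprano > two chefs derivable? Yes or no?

Yes

*each soprano* is a matrix argument; only *two chefs* is modified by the relative clause *who describe more than four reports*, so the RC island is irrelevant to the target quantifier.
Clause-internal QR can adjoin the lower DP above the subject, yielding the inverse reading.
So *each soprano* > *two chefs* is among the available readings.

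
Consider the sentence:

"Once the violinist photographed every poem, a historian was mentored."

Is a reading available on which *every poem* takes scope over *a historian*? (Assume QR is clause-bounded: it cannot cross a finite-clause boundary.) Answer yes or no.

*every poem* sits inside the adjunct clause *once the violinist photographed every poem*.
Since the clause is an adjunct (not a complement), the Adjunct Condition blocks QR across its edge.
*every poem* is confined to the island and cannot take scope over *a historian*.

No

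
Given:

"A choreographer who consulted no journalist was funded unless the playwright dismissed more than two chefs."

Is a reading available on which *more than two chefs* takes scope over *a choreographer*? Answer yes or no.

No

*more than two chefs* sits inside the adjunct clause *unless the playwright dismissed more than two chefs*.
Adverbial clauses are not L-marked, so they are barriers for QR — the quantifier cannot escape the adjunct.
The inverse ordering *more than two chefs* > *a choreographer* is therefore underivable.
(Only the surface reading survives: one fixed choreographer with respect to all the relevant chefs.)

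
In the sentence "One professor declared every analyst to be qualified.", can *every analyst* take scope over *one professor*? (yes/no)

Yes

*every analyst* is an ECM subject; ECM complements are not islands, and the embedded quantifier may take matrix scope.
Since no island is crossed, the inverse ordering is licensed alongside surface scope.
So *every analyst* > *one professor* is among the available readings.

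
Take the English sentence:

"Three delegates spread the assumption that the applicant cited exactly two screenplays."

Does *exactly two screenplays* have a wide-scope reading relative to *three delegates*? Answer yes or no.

*exactly two screenplays* is embedded in the complex NP *the assumption that the applicant cited exactly two screenplays*.
Since the clause is the complement of a nominal head, the CNPC blocks scope extraction.
*exactly two screenplays* is confined to the island and cannot take scope over *three delegates*.

No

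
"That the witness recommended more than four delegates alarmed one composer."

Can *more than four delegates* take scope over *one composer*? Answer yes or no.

*more than four delegates* is embedded in the sentential subject *that the witness recommended more than four delegates*.
The subject-island constraint blocks QR out of a clausal subject.
*more than four delegates* is confined to the island and cannot take scope over *one composer*.

No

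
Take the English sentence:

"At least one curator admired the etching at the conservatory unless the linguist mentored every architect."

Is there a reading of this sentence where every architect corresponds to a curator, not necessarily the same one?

The paraphrase describes the scope ordering *every architect* > *at least one curator*.
*every architect* occurs within the adjunct clause *unless the linguist mentored every architect*.
Adjunct clauses are scope islands: a quantifier inside an adjunct cannot raise into the matrix clause.
The inverse ordering *every architect* > *at least one curator* is therefore underivable.

No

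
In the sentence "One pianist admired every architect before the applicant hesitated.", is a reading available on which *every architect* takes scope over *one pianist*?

Yes

The adjunct clause does not contain *every architect*, which is the matrix object.
With no island boundary between them, the object can take inverse scope over the subject via ordinary QR within the clause.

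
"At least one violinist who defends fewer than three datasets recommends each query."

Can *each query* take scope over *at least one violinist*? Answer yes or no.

The RC *who defends fewer than three datasets* is an island, but *each query* is not inside it — it is the matrix object, a clausemate of *at least one violinist*.
Nothing blocks QR of the lower DP to a position above the higher one, so inverse scope is available.

Yes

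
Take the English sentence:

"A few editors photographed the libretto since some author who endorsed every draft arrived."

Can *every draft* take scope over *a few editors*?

Structurally, *every draft* is inside the relative clause *who endorsed every draft*, which is itself inside the adjunct *since some author who endorsed every draft arrived*.
Both the relative clause and the enclosing adjunct are scope islands; QR cannot cross either.
*every draft* > *a few editors* would require crossing that boundary, which is illicit.

No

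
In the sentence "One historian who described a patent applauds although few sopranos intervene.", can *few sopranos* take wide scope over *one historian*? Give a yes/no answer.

*few sopranos* sits inside the adjunct clause *although few sopranos intervene*.
The adjunct-island constraint bars QR out of an adverbial clause.
*few sopranos* > *one historian* would require crossing that boundary, which is illicit.

No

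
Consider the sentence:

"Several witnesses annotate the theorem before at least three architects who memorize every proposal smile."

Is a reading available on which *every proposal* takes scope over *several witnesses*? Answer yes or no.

No

The DP *every proposal* is contained in the relative clause *who memorize every proposal*, which is itself inside the adjunct *before at least three architects who memorize every proposal smile*.
The quantifier would have to escape first the RC and then the adjunct — two independent island violations.
*every proposal* > *several witnesses* would require crossing that boundary, which is illicit.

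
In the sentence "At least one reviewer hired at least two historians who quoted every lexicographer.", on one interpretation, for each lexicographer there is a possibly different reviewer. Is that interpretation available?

No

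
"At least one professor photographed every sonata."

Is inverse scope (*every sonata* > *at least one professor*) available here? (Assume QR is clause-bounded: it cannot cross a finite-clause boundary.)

Both DPs are arguments of the same predicate; there is no clause or island boundary between them.
Since no island is crossed, the inverse ordering is licensed alongside surface scope.

Yes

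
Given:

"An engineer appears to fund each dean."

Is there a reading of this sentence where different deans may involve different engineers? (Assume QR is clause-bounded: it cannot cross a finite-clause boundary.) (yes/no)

Yes

This is the *each dean* > *an engineer* reading.
The matrix predicate is a raising verb, whose infinitival complement is not a scope island — *each dean* can QR into the matrix clause.
Nothing blocks QR of the lower DP to a position above the higher one, so inverse scope is available.
Both orderings are possible: *an engineer* > *each dean* and *each dean* > *an engineer*.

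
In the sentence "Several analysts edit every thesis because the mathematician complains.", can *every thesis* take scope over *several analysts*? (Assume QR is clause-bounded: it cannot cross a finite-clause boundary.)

Neither queried DP is inside the adjunct, so the adjunct-island constraint does not apply.
QR within a single clause is free, so the lower quantifier may take scope over the higher one.
The sentence is scopally ambiguous between *several analysts* > *every thesis* and *every thesis* > *several analysts*.

Yes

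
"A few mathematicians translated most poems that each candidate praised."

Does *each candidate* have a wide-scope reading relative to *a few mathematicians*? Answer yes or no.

No

*each candidate* sits inside the relative clause *that each candidate praised* modifying *most poems*.
QR out of a relative clause is ruled out by the relative-clause island constraint.
*each candidate* is confined to the island and cannot take scope over *a few mathematicians*.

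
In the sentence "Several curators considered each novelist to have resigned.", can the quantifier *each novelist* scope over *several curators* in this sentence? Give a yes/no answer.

Yes

*each novelist* is the subject of an ECM infinitive — the infinitival complement of an ECM verb is not a scope island, so *each novelist* can raise into the matrix clause.
No island intervenes, so both surface and inverse scope are derivable.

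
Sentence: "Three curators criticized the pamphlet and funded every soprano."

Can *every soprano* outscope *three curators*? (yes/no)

No

*every soprano* sits inside one conjunct of the coordinate structure (*funded every soprano*).
Coordinate structures are islands for non-across-the-board movement, QR included.
So the wide-scope reading for *every soprano* is blocked.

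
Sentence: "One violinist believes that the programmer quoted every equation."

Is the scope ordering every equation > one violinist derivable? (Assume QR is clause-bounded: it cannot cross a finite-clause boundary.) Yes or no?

No

Structurally, *every equation* is inside the finite complement clause *that the programmer quoted every equation*.
Given the clause-boundedness assumption, QR cannot cross the finite CP into the matrix.
So *every equation* cannot raise to a position above *one violinist*.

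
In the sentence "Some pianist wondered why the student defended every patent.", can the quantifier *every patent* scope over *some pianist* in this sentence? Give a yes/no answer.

Structurally, *every patent* is inside the embedded question *why the student defended every patent*.
Embedded questions are wh-islands: a quantifier inside an indirect question cannot QR into the matrix clause.
So *every patent* cannot raise high enough to outscope *some pianist*; only the surface ordering *some pianist* > *every patent* is available.

No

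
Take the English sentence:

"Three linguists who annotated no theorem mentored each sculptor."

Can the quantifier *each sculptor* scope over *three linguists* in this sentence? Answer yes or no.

*each sculptor* is a matrix argument; only *three linguists* is modified by the relative clause *who annotated no theorem*, so the RC island is irrelevant to the target quantifier.
Ordinary QR to a clause-peripheral position gives the wide-scope LF for the lower DP.

Yes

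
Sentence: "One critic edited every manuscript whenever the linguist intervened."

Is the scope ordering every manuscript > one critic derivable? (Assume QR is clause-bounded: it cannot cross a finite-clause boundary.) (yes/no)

*every manuscript* is a matrix argument; the adjunct is an island but the target quantifier is outside it.
Since no island is crossed, the inverse ordering is licensed alongside surface scope.
So *every manuscript* > *one critic* is among the available readings.

Yes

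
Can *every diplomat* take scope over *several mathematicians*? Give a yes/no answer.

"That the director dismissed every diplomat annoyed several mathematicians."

No

Structurally, *every diplomat* is inside the sentential subject *that the director dismissed every diplomat*.
The Sentential Subject Constraint rules out raising the quantifier out of the that-clause subject.
So *every diplomat* cannot raise to a position above *several mathematicians*.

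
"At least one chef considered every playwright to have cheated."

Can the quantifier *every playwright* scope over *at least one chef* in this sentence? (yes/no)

Yes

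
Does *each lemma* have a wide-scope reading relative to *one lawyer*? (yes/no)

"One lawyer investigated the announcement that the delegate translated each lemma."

No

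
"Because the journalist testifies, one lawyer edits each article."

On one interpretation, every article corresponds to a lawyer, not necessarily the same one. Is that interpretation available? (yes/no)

Yes

The paraphrase describes the scope ordering *each article* > *one lawyer*.
The adjunct island is irrelevant here — *each article* and *one lawyer* are both in the matrix clause.
No island intervenes, so both surface and inverse scope are derivable.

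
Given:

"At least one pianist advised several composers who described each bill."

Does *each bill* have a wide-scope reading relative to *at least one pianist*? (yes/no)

The DP *each bill* is contained in the relative clause *who described each bill* modifying *several composers*.
Relative clauses block scope extraction: QR cannot target a position outside the modified NP.
So *each bill* cannot raise to a position above *at least one pianist*.
(Only the surface reading survives: one fixed pianist with respect to all the relevant bills.)

No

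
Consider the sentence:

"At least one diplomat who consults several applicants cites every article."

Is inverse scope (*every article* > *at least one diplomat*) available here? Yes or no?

The RC *who consults several applicants* is an island, but *every article* is not inside it — it is the matrix object, a clausemate of *at least one diplomat*.
With no island boundary between them, the object can take inverse scope over the subject via ordinary QR within the clause.

Yes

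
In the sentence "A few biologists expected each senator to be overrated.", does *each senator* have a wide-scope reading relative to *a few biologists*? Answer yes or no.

Yes

ECM infinitives lack a CP barrier, so *each senator* can QR over the matrix subject *a few biologists*.
With no island boundary between them, the object can take inverse scope over the subject via ordinary QR within the clause.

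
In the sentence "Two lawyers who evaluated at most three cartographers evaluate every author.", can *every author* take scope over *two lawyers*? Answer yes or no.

Yes

Although the sentence contains a relative clause (*who evaluated at most three cartographers*), *every author* is outside it, in the matrix VP.
QR within a single clause is free, so the lower quantifier may take scope over the higher one.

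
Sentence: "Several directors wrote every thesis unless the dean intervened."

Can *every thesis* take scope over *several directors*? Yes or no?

*every thesis* is a matrix argument; the adjunct is an island but the target quantifier is outside it.
No island intervenes, so both surface and inverse scope are derivable.

Yes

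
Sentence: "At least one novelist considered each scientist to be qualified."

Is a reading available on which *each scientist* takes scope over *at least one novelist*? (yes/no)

The ECM infinitive is scope-transparent — *each scientist* is free to raise above *at least one novelist*.
Nothing blocks QR of the lower DP to a position above the higher one, so inverse scope is available.

Yes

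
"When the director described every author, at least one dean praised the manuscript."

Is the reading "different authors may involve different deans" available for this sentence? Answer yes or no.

No

The described interpretation is the *every author* > *at least one dean* scoping.
*every author* sits inside the adjunct clause *when the director described every author*.
Adverbial clauses are not L-marked, so they are barriers for QR — the quantifier cannot escape the adjunct.
There is no licit LF on which *every author* c-commands *at least one dean*.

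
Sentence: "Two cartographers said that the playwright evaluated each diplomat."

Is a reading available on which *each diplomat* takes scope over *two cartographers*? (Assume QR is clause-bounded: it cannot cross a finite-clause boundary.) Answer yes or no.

No

*each diplomat* is embedded in the finite complement clause *that the playwright evaluated each diplomat*.
Given the clause-boundedness assumption, QR cannot cross the finite CP into the matrix.
There is no licit LF on which *each diplomat* c-commands *two cartographers*.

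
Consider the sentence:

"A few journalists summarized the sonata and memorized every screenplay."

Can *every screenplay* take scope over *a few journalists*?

Structurally, *every screenplay* is inside one conjunct of the coordinate structure (*memorized every screenplay*).
A quantifier cannot raise out of one conjunct of a coordination across the whole coordinate structure — the CSC applies to QR.
Hence only narrow scope for *every screenplay* (under *a few journalists*) survives.

No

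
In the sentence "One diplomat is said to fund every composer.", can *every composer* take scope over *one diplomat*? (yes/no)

Raising constructions are monoclausal for scope purposes; *every composer* is not separated from *one diplomat* by any island.
No island intervenes, so both surface and inverse scope are derivable.

Yes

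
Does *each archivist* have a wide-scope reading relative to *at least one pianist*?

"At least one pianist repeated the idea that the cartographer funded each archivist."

No

*each archivist* is embedded in the complex NP *the idea that the cartographer funded each archivist*.
The complex NP is opaque for QR — the quantifier is frozen inside the noun's complement.
So the wide-scope reading for *each archivist* is blocked.
(Only the surface reading survives: one fixed pianist with respect to all the relevant archivists.)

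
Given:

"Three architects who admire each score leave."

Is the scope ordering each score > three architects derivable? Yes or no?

No

*each score* is embedded in the relative clause *who admire each score*.
Quantifiers inside a relative clause are trapped there; the RC boundary blocks QR.
Hence only narrow scope for *each score* (under *three architects*) survives.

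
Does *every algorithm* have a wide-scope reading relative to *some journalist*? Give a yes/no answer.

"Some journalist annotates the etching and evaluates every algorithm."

*every algorithm* is embedded in one conjunct of the coordinate structure (*evaluates every algorithm*).
QR out of a conjunct would have to apply non-ATB, which the CSC forbids.
*every algorithm* is confined to the island and cannot take scope over *some journalist*.
(Only the surface reading survives: one fixed journalist with respect to all the relevant algorithms.)

No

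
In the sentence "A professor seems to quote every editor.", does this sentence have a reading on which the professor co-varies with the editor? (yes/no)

This is the *every editor* > *a professor* reading.
The matrix predicate is a raising verb, whose infinitival complement is not a scope island — *every editor* can QR into the matrix clause.
Nothing blocks QR of the lower DP to a position above the higher one, so inverse scope is available.

Yes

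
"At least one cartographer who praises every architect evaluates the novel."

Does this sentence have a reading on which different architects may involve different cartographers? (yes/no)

This is the *every architect* > *at least one cartographer* reading.
*every architect* occurs within the relative clause *who praises every architect*.
Relative clauses block scope extraction: QR cannot target a position outside the modified NP.
So *every architect* cannot raise to a position above *at least one cartographer*.

No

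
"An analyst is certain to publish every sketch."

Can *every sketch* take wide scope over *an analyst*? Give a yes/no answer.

Yes

The matrix predicate is a raising verb, whose infinitival complement is not a scope island — *every sketch* can QR into the matrix clause.
Ordinary QR to a clause-peripheral position gives the wide-scope LF for the lower DP.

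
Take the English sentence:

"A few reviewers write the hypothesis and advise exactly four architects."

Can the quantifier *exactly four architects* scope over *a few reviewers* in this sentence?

*exactly four architects* occurs within one conjunct of the coordinate structure (*advise exactly four architects*).
Asymmetric QR out of one conjunct violates the Coordinate Structure Constraint.
There is no licit LF on which *exactly four architects* c-commands *a few reviewers*.

No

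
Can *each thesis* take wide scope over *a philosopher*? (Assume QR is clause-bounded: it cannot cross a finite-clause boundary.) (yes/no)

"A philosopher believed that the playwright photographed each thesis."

The target quantifier *each thesis* is part of the finite complement clause *that the playwright photographed each thesis*.
Under clause-bounded QR, a quantifier in an embedded finite clause cannot raise into the matrix clause.
So *each thesis* cannot raise high enough to outscope *a philosopher*; only the surface ordering *a philosopher* > *each thesis* is available.
(Only the surface reading survives: one fixed philosopher with respect to all the relevant theses.)

No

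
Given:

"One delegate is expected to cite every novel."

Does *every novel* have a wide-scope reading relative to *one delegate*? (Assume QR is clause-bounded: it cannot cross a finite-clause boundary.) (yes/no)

*every novel* is the object of the infinitival complement of a raising predicate; raising infinitives are transparent for QR, so the two DPs are in effect clausemates.
Nothing blocks QR of the lower DP to a position above the higher one, so inverse scope is available.
Both orderings are possible: *one delegate* > *every novel* and *every novel* > *one delegate*.

Yes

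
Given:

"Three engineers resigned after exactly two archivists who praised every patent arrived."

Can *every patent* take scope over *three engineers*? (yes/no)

*every patent* occurs within the relative clause *who praised every patent*, which is itself inside the adjunct *after exactly two archivists who praised every patent arrived*.
Two island boundaries intervene — the relative clause and the adjunct. Either alone would block QR.
Hence only narrow scope for *every patent* (under *three engineers*) survives.

No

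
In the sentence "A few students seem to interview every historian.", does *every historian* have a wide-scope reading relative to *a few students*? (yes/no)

Raising constructions are monoclausal for scope purposes; *every historian* is not separated from *a few students* by any island.
With no island boundary between them, the object can take inverse scope over the subject via ordinary QR within the clause.
Both orderings are possible: *a few students* > *every historian* and *every historian* > *a few students*.

Yes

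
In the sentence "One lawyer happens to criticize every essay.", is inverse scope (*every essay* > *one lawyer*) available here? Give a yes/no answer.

*every essay* is inside a raising infinitive, which is transparent to QR (no CP barrier), so it behaves as a matrix argument.
No island intervenes, so both surface and inverse scope are derivable.
Both orderings are possible: *one lawyer* > *every essay* and *every essay* > *one lawyer*.

Yes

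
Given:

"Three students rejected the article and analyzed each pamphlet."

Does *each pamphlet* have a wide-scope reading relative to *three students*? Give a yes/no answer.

No

*each pamphlet* occurs within one conjunct of the coordinate structure (*analyzed each pamphlet*).
A quantifier cannot raise out of one conjunct of a coordination across the whole coordinate structure — the CSC applies to QR.
There is no licit LF on which *each pamphlet* c-commands *three students*.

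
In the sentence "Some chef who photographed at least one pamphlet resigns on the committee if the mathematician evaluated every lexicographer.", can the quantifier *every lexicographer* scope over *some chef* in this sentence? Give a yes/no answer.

The target quantifier *every lexicographer* is part of the adjunct clause *if the mathematician evaluated every lexicographer*.
Adjuncts are opaque for quantifier raising; a quantifier in an adjunct stays inside it.
Hence only narrow scope for *every lexicographer* (under *some chef*) survives.
(Only the surface reading survives: one fixed chef with respect to all the relevant lexicographers.)

No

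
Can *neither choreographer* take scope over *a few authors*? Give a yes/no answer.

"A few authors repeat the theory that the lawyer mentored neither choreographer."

*neither choreographer* sits inside the complex NP *the theory that the lawyer mentored neither choreographer*.
The Complex NP Constraint bars QR out of the complement clause of a noun.
*neither choreographer* > *a few authors* would require crossing that boundary, which is illicit.

No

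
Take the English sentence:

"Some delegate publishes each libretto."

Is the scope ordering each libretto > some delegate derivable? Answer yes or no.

Both DPs are arguments of the same predicate; there is no clause or island boundary between them.
QR within a single clause is free, so the lower quantifier may take scope over the higher one.
So *each libretto* > *some delegate* is among the available readings.

Yes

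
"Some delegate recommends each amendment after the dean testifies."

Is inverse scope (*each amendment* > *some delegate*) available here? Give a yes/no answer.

The adjunct island is irrelevant here — *each amendment* and *some delegate* are both in the matrix clause.
Ordinary QR to a clause-peripheral position gives the wide-scope LF for the lower DP.

Yes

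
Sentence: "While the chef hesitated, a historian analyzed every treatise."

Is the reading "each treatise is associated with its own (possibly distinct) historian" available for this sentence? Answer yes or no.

Yes

The paraphrase describes the scope ordering *every treatise* > *a historian*.
Neither queried DP is inside the adjunct, so the adjunct-island constraint does not apply.
Since no island is crossed, the inverse ordering is licensed alongside surface scope.
So *every treatise* > *a historian* is among the available readings.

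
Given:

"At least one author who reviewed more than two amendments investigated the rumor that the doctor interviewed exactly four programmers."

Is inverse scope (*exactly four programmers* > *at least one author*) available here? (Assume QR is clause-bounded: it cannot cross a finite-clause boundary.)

No

The target quantifier *exactly four programmers* is part of the complex NP *the rumor that the doctor interviewed exactly four programmers*.
The Complex NP Constraint bars QR out of the complement clause of a noun.
Hence only narrow scope for *exactly four programmers* (under *at least one author*) survives.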